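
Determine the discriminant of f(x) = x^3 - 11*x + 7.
Δ = 4001

For a depressed cubic x^3 + p x + q the discriminant is Δ = -4 p^3 - 27 q^2 = -4*(-11)^3 - 27*(7)^2 = 5324 - 1323 = 4001.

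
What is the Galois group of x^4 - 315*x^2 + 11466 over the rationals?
Gal(K/Q) = V_4 (Klein four-group, Z/2Z × Z/2Z)

f factors as (x^2 - 273)(x^2 - 42), so the splitting field is K = Q(sqrt(273), sqrt(42)). The elements 273, 42, 11466 are all non-squares in Q, so sqrt(273) and sqrt(42) generate independent quadratic extensions. Thus [K:Q] = 4 and Gal(K/Q) is generated by the two order-2 automorphisms sqrt(273) ↦ -sqrt(273) and sqrt(42) ↦ -sqrt(42), giving V_4.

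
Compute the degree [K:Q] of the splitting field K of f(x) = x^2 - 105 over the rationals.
[K:Q] = 2

The polynomial x^2 - 105 is irreducible over Q since 105 is not a perfect square. Its splitting field is Q(sqrt(105)), which has degree 2 over Q.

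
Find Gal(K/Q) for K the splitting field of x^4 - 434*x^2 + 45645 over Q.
Gal(K/Q) = V_4 (Klein four-group, Z/2Z × Z/2Z)

f factors as (x^2 - 179)(x^2 - 255), so the splitting field is K = Q(sqrt(179), sqrt(255)). The elements 179, 255, 45645 are all non-squares in Q, so sqrt(179) and sqrt(255) generate independent quadratic extensions. Thus [K:Q] = 4 and Gal(K/Q) is generated by the two order-2 automorphisms sqrt(179) ↦ -sqrt(179) and sqrt(255) ↦ -sqrt(255), giving V_4.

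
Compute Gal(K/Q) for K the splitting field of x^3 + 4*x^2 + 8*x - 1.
Gal(K/Q) = S_3 (symmetric group of order 6)

Compute the discriminant of x^3 + (4)*x^2 + (8)*x + (-1): Δ = -1371. Since Δ is not a rational square, the Galois group is not contained in A_3; it must be the full S_3 (irreducibility of the cubic rules out anything smaller).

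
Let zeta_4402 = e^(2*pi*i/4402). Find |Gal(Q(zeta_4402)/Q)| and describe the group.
|Gal(Q(zeta_4402)/Q)| = phi(4402) = 2100; group ≅ (Z/4402Z)^* ≅ Z/30Z × Z/70Z

The n-th cyclotomic polynomial Φ_4402(x) is the minimal polynomial of zeta_4402 over Q and has degree phi(4402) = 2100. So Q(zeta_4402) is a degree-2100 Galois extension with Galois group (Z/4402Z)^*. By CRT, (Z/4402Z)^* ≅ (Z/2Z)^* × (Z/31Z)^* × (Z/71Z)^*. Each prime-power unit group is (Z/2Z)^* ≅ trivial group (order 1); (Z/31Z)^* ≅ Z/30Z; (Z/71Z)^* ≅ Z/70Z. Hence Gal(Q(zeta_4402)/Q) ≅ Z/30Z × Z/70Z.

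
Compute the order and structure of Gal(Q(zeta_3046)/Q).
|Gal(Q(zeta_3046)/Q)| = phi(3046) = 1522; group ≅ (Z/3046Z)^* ≅ Z/1522Z

The n-th cyclotomic polynomial Φ_3046(x) is the minimal polynomial of zeta_3046 over Q and has degree phi(3046) = 1522. So Q(zeta_3046) is a degree-1522 Galois extension with Galois group (Z/3046Z)^*. By CRT, (Z/3046Z)^* ≅ (Z/2Z)^* × (Z/1523Z)^*. Each prime-power unit group is (Z/2Z)^* ≅ trivial group (order 1); (Z/1523Z)^* ≅ Z/1522Z. Hence Gal(Q(zeta_3046)/Q) ≅ Z/1522Z.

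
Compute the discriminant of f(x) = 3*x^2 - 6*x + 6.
Δ = -36

For a quadratic a x^2 + b x + c the discriminant is Δ = b^2 - 4ac = (-6)^2 - 4*(3)*(6) = 36 - (72) = -36.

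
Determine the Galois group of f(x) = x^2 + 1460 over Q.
Gal(K/Q) = Z/2Z (cyclic of order 2)

x^2 + 1460 is irreducible over Q since -1460 is not a rational square. The splitting field Q(sqrt(-1460)) has degree 2 over Q, and its unique nontrivial automorphism is sqrt(-1460) ↦ -sqrt(-1460). Hence Gal(Q(sqrt(-1460))/Q) = Z/2Z.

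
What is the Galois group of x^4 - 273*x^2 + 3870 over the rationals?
Gal(K/Q) = V_4 (Klein four-group, Z/2Z × Z/2Z)

f factors as (x^2 - 258)(x^2 - 15), so the splitting field is K = Q(sqrt(258), sqrt(15)). The elements 258, 15, 3870 are all non-squares in Q, so sqrt(258) and sqrt(15) generate independent quadratic extensions. Thus [K:Q] = 4 and Gal(K/Q) is generated by the two order-2 automorphisms sqrt(258) ↦ -sqrt(258) and sqrt(15) ↦ -sqrt(15), giving V_4.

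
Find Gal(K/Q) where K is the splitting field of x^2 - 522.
Gal(K/Q) = Z/2Z (cyclic of order 2)

x^2 - 522 is irreducible over Q since 522 is not a rational square. The splitting field Q(sqrt(522)) has degree 2 over Q, and its unique nontrivial automorphism is sqrt(522) ↦ -sqrt(522). Hence Gal(Q(sqrt(522))/Q) = Z/2Z.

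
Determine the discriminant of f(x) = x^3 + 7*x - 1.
Δ = -1399

For a depressed cubic x^3 + p x + q the discriminant is Δ = -4 p^3 - 27 q^2 = -4*(7)^3 - 27*(-1)^2 = -1372 - 27 = -1399.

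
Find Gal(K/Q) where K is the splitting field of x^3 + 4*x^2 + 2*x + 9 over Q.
Gal(K/Q) = S_3 (symmetric group of order 6)

Compute the discriminant of x^3 + (4)*x^2 + (2)*x + (9): Δ = -3163. Since Δ is not a rational square, the Galois group is not contained in A_3; it must be the full S_3 (irreducibility of the cubic rules out anything smaller).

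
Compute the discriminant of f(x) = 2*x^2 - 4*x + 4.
Δ = -16

For a quadratic a x^2 + b x + c the discriminant is Δ = b^2 - 4ac = (-4)^2 - 4*(2)*(4) = 16 - (32) = -16.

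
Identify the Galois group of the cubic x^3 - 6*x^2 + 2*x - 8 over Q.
Gal(K/Q) = S_3 (symmetric group of order 6)

Compute the discriminant of x^3 + (-6)*x^2 + (2)*x + (-8): Δ = -6800. Since Δ is not a rational square, the Galois group is not contained in A_3; it must be the full S_3 (irreducibility of the cubic rules out anything smaller).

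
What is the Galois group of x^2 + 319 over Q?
Gal(K/Q) = Z/2Z (cyclic of order 2)

x^2 + 319 is irreducible over Q since -319 is not a rational square. The splitting field Q(sqrt(-319)) has degree 2 over Q, and its unique nontrivial automorphism is sqrt(-319) ↦ -sqrt(-319). Hence Gal(Q(sqrt(-319))/Q) = Z/2Z.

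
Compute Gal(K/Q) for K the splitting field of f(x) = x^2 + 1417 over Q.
Gal(K/Q) = Z/2Z (cyclic of order 2)

x^2 + 1417 is irreducible over Q since -1417 is not a rational square. The splitting field Q(sqrt(-1417)) has degree 2 over Q, and its unique nontrivial automorphism is sqrt(-1417) ↦ -sqrt(-1417). Hence Gal(Q(sqrt(-1417))/Q) = Z/2Z.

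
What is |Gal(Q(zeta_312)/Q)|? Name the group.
|Gal(Q(zeta_312)/Q)| = phi(312) = 96; group ≅ (Z/312Z)^* ≅ Z/2Z × Z/2Z × Z/2Z × Z/12Z

The n-th cyclotomic polynomial Φ_312(x) is the minimal polynomial of zeta_312 over Q and has degree phi(312) = 96. So Q(zeta_312) is a degree-96 Galois extension with Galois group (Z/312Z)^*. By CRT, (Z/312Z)^* ≅ (Z/8Z)^* × (Z/3Z)^* × (Z/13Z)^*. Each prime-power unit group is (Z/8Z)^* ≅ Z/2Z × Z/2Z; (Z/3Z)^* ≅ Z/2Z; (Z/13Z)^* ≅ Z/12Z. Hence Gal(Q(zeta_312)/Q) ≅ Z/2Z × Z/2Z × Z/2Z × Z/12Z.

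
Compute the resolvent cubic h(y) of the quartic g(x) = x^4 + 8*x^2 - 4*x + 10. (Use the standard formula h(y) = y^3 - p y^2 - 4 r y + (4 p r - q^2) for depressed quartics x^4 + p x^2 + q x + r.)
h(y) = y^3 - 8*y^2 - 40*y + 304

Identify coefficients: p = 8, q = -4, r = 10.
Plug into h(y) = y^3 - p y^2 - 4 r y + (4 p r - q^2):
  h(y) = y^3 - (8) y^2 - 4*(10) y + (4*(8)*(10) - (-4)^2)
       = y^3 + (-8) y^2 + (-40) y + (304).
Simplifying: h(y) = y^3 - 8*y^2 - 40*y + 304.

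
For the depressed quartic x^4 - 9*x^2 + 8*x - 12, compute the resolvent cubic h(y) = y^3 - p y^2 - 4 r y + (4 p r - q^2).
h(y) = y^3 + 9*y^2 + 48*y + 368

Identify coefficients: p = -9, q = 8, r = -12.
Plug into h(y) = y^3 - p y^2 - 4 r y + (4 p r - q^2):
  h(y) = y^3 - (-9) y^2 - 4*(-12) y + (4*(-9)*(-12) - (8)^2)
       = y^3 + (9) y^2 + (48) y + (368).
Simplifying: h(y) = y^3 + 9*y^2 + 48*y + 368.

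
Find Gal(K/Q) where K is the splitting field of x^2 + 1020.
Gal(K/Q) = Z/2Z (cyclic of order 2)

x^2 + 1020 is irreducible over Q since -1020 is not a rational square. The splitting field Q(sqrt(-1020)) has degree 2 over Q, and its unique nontrivial automorphism is sqrt(-1020) ↦ -sqrt(-1020). Hence Gal(Q(sqrt(-1020))/Q) = Z/2Z.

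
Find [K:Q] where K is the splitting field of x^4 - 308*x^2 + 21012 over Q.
[K:Q] = 4

f factors as (x^2 - 206)(x^2 - 102); the splitting field is K = Q(sqrt(206), sqrt(102)). Since 206, 102, and 21012 are all non-squares in Q, the three subfields Q(sqrt(206)), Q(sqrt(102)), Q(sqrt(21012)) are distinct degree-2 extensions, so [K:Q] = 4 (Klein four Galois group).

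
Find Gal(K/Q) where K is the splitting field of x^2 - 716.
Gal(K/Q) = Z/2Z (cyclic of order 2)

x^2 - 716 is irreducible over Q since 716 is not a rational square. The splitting field Q(sqrt(716)) has degree 2 over Q, and its unique nontrivial automorphism is sqrt(716) ↦ -sqrt(716). Hence Gal(Q(sqrt(716))/Q) = Z/2Z.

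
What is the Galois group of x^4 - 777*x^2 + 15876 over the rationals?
Gal(K/Q) = Z/2Z (cyclic of order 2)

f factors as (x^2 - 21)(x^2 - 756), so the splitting field is K = Q(sqrt(21), sqrt(756)). The squarefree part of 21 is 21 and the squarefree part of 756 is also 21, so sqrt(21) and sqrt(756) are both rational multiples of sqrt(21). Hence Q(sqrt(21)) = Q(sqrt(756)) = Q(sqrt(21)), and the splitting field collapses to a single degree-2 extension with Galois group Z/2Z.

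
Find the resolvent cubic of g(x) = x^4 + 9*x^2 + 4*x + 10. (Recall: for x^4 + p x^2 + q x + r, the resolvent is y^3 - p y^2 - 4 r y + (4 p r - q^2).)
h(y) = y^3 - 9*y^2 - 40*y + 344

Identify coefficients: p = 9, q = 4, r = 10.
Plug into h(y) = y^3 - p y^2 - 4 r y + (4 p r - q^2):
  h(y) = y^3 - (9) y^2 - 4*(10) y + (4*(9)*(10) - (4)^2)
       = y^3 + (-9) y^2 + (-40) y + (344).
Simplifying: h(y) = y^3 - 9*y^2 - 40*y + 344.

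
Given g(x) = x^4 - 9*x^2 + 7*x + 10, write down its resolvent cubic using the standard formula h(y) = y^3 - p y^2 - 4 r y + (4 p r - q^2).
h(y) = y^3 + 9*y^2 - 40*y - 409

Identify coefficients: p = -9, q = 7, r = 10.
Plug into h(y) = y^3 - p y^2 - 4 r y + (4 p r - q^2):
  h(y) = y^3 - (-9) y^2 - 4*(10) y + (4*(-9)*(10) - (7)^2)
       = y^3 + (9) y^2 + (-40) y + (-409).
Simplifying: h(y) = y^3 + 9*y^2 - 40*y - 409.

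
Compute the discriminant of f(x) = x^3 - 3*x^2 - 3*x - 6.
Δ = -2403

For x^3 + a x^2 + b x + c the discriminant is Δ = 18 a b c - 4 a^3 c + a^2 b^2 - 4 b^3 - 27 c^2.
Plug a = -3, b = -3, c = -6:
  18*(-3)*(-3)*(-6) - 4*(-3)^3*(-6) + (-3)^2*(-3)^2 - 4*(-3)^3 - 27*(-6)^2
  = -972 + (-648) + 81 + (108) + (-972)
  = -2403.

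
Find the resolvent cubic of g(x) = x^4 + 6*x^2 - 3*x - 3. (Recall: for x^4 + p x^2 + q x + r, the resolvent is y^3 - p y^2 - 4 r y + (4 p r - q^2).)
h(y) = y^3 - 6*y^2 + 12*y - 81

Identify coefficients: p = 6, q = -3, r = -3.
Plug into h(y) = y^3 - p y^2 - 4 r y + (4 p r - q^2):
  h(y) = y^3 - (6) y^2 - 4*(-3) y + (4*(6)*(-3) - (-3)^2)
       = y^3 + (-6) y^2 + (12) y + (-81).
Simplifying: h(y) = y^3 - 6*y^2 + 12*y - 81.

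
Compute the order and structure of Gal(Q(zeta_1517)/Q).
|Gal(Q(zeta_1517)/Q)| = phi(1517) = 1440; group ≅ (Z/1517Z)^* ≅ Z/36Z × Z/40Z

The n-th cyclotomic polynomial Φ_1517(x) is the minimal polynomial of zeta_1517 over Q and has degree phi(1517) = 1440. So Q(zeta_1517) is a degree-1440 Galois extension with Galois group (Z/1517Z)^*. By CRT, (Z/1517Z)^* ≅ (Z/37Z)^* × (Z/41Z)^*. Each prime-power unit group is (Z/37Z)^* ≅ Z/36Z; (Z/41Z)^* ≅ Z/40Z. Hence Gal(Q(zeta_1517)/Q) ≅ Z/36Z × Z/40Z.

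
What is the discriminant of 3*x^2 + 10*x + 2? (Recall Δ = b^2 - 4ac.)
Δ = 76

For a quadratic a x^2 + b x + c the discriminant is Δ = b^2 - 4ac = (10)^2 - 4*(3)*(2) = 100 - (24) = 76.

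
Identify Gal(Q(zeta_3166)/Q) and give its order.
|Gal(Q(zeta_3166)/Q)| = phi(3166) = 1582; group ≅ (Z/3166Z)^* ≅ Z/1582Z

The n-th cyclotomic polynomial Φ_3166(x) is the minimal polynomial of zeta_3166 over Q and has degree phi(3166) = 1582. So Q(zeta_3166) is a degree-1582 Galois extension with Galois group (Z/3166Z)^*. By CRT, (Z/3166Z)^* ≅ (Z/2Z)^* × (Z/1583Z)^*. Each prime-power unit group is (Z/2Z)^* ≅ trivial group (order 1); (Z/1583Z)^* ≅ Z/1582Z. Hence Gal(Q(zeta_3166)/Q) ≅ Z/1582Z.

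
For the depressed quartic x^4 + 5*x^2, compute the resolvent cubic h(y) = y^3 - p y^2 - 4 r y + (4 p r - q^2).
h(y) = y^3 - 5*y^2

Identify coefficients: p = 5, q = 0, r = 0.
Plug into h(y) = y^3 - p y^2 - 4 r y + (4 p r - q^2):
  h(y) = y^3 - (5) y^2 - 4*(0) y + (4*(5)*(0) - (0)^2)
       = y^3 + (-5) y^2 + (0) y + (0).
Simplifying: h(y) = y^3 - 5*y^2.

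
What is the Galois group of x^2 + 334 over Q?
Gal(K/Q) = Z/2Z (cyclic of order 2)

x^2 + 334 is irreducible over Q since -334 is not a rational square. The splitting field Q(sqrt(-334)) has degree 2 over Q, and its unique nontrivial automorphism is sqrt(-334) ↦ -sqrt(-334). Hence Gal(Q(sqrt(-334))/Q) = Z/2Z.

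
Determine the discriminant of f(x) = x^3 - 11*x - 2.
Δ = 5216

For a depressed cubic x^3 + p x + q the discriminant is Δ = -4 p^3 - 27 q^2 = -4*(-11)^3 - 27*(-2)^2 = 5324 - 108 = 5216.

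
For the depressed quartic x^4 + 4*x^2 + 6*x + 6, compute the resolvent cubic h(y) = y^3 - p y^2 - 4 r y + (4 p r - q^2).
h(y) = y^3 - 4*y^2 - 24*y + 60

Identify coefficients: p = 4, q = 6, r = 6.
Plug into h(y) = y^3 - p y^2 - 4 r y + (4 p r - q^2):
  h(y) = y^3 - (4) y^2 - 4*(6) y + (4*(4)*(6) - (6)^2)
       = y^3 + (-4) y^2 + (-24) y + (60).
Simplifying: h(y) = y^3 - 4*y^2 - 24*y + 60.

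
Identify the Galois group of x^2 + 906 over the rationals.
Gal(K/Q) = Z/2Z (cyclic of order 2)

x^2 + 906 is irreducible over Q since -906 is not a rational square. The splitting field Q(sqrt(-906)) has degree 2 over Q, and its unique nontrivial automorphism is sqrt(-906) ↦ -sqrt(-906). Hence Gal(Q(sqrt(-906))/Q) = Z/2Z.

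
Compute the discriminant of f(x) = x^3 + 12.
Δ = -3888

For a depressed cubic x^3 + p x + q the discriminant is Δ = -4 p^3 - 27 q^2 = -4*(0)^3 - 27*(12)^2 = 0 - 3888 = -3888.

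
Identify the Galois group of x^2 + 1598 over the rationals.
Gal(K/Q) = Z/2Z (cyclic of order 2)

x^2 + 1598 is irreducible over Q since -1598 is not a rational square. The splitting field Q(sqrt(-1598)) has degree 2 over Q, and its unique nontrivial automorphism is sqrt(-1598) ↦ -sqrt(-1598). Hence Gal(Q(sqrt(-1598))/Q) = Z/2Z.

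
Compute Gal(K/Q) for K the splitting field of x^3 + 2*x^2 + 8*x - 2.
Gal(K/Q) = S_3 (symmetric group of order 6)

Compute the discriminant of x^3 + (2)*x^2 + (8)*x + (-2): Δ = -2412. Since Δ is not a rational square, the Galois group is not contained in A_3; it must be the full S_3 (irreducibility of the cubic rules out anything smaller).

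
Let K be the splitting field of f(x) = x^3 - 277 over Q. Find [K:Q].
[K:Q] = 6

x^3 - 277 has one real root r = 277^(1/3) and two complex roots r*zeta_3, r*zeta_3^2 where zeta_3 = e^(2*pi*i/3). The splitting field is Q(r, zeta_3). [Q(r):Q] = 3 and [Q(zeta_3):Q] = 2 with gcd = 1, so [Q(r, zeta_3):Q] = 3 * 2 = 6.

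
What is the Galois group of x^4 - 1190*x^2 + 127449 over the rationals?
Gal(K/Q) = Z/2Z (cyclic of order 2)

f factors as (x^2 - 119)(x^2 - 1071), so the splitting field is K = Q(sqrt(119), sqrt(1071)). The squarefree part of 119 is 119 and the squarefree part of 1071 is also 119, so sqrt(119) and sqrt(1071) are both rational multiples of sqrt(119). Hence Q(sqrt(119)) = Q(sqrt(1071)) = Q(sqrt(119)), and the splitting field collapses to a single degree-2 extension with Galois group Z/2Z.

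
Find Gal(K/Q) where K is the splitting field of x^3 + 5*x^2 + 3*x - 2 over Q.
Gal(K/Q) = S_3 (symmetric group of order 6)

Compute the discriminant of x^3 + (5)*x^2 + (3)*x + (-2): Δ = 469. Since Δ is not a rational square, the Galois group is not contained in A_3; it must be the full S_3 (irreducibility of the cubic rules out anything smaller).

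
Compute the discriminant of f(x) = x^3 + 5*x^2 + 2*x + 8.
Δ = -4220

For x^3 + a x^2 + b x + c the discriminant is Δ = 18 a b c - 4 a^3 c + a^2 b^2 - 4 b^3 - 27 c^2.
Plug a = 5, b = 2, c = 8:
  18*(5)*(2)*(8) - 4*(5)^3*(8) + (5)^2*(2)^2 - 4*(2)^3 - 27*(8)^2
  = 1440 + (-4000) + 100 + (-32) + (-1728)
  = -4220.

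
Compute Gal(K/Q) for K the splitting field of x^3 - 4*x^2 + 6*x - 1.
Gal(K/Q) = S_3 (symmetric group of order 6)

Compute the discriminant of x^3 + (-4)*x^2 + (6)*x + (-1): Δ = -139. Since Δ is not a rational square, the Galois group is not contained in A_3; it must be the full S_3 (irreducibility of the cubic rules out anything smaller).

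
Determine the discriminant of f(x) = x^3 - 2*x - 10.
Δ = -2668

For a depressed cubic x^3 + p x + q the discriminant is Δ = -4 p^3 - 27 q^2 = -4*(-2)^3 - 27*(-10)^2 = 32 - 2700 = -2668.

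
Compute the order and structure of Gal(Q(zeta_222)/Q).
|Gal(Q(zeta_222)/Q)| = phi(222) = 72; group ≅ (Z/222Z)^* ≅ Z/2Z × Z/36Z

The n-th cyclotomic polynomial Φ_222(x) is the minimal polynomial of zeta_222 over Q and has degree phi(222) = 72. So Q(zeta_222) is a degree-72 Galois extension with Galois group (Z/222Z)^*. By CRT, (Z/222Z)^* ≅ (Z/2Z)^* × (Z/3Z)^* × (Z/37Z)^*. Each prime-power unit group is (Z/2Z)^* ≅ trivial group (order 1); (Z/3Z)^* ≅ Z/2Z; (Z/37Z)^* ≅ Z/36Z. Hence Gal(Q(zeta_222)/Q) ≅ Z/2Z × Z/36Z.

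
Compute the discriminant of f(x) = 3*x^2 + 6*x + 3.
Δ = 0

For a quadratic a x^2 + b x + c the discriminant is Δ = b^2 - 4ac = (6)^2 - 4*(3)*(3) = 36 - (36) = 0.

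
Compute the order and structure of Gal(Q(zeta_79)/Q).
|Gal(Q(zeta_79)/Q)| = phi(79) = 78; group ≅ (Z/79Z)^* ≅ Z/78Z

The n-th cyclotomic polynomial Φ_79(x) is the minimal polynomial of zeta_79 over Q and has degree phi(79) = 78. So Q(zeta_79) is a degree-78 Galois extension with Galois group (Z/79Z)^*. (Z/79Z)^* is cyclic since 79 is an odd prime power (or 4). Hence Gal(Q(zeta_79)/Q) ≅ Z/78Z.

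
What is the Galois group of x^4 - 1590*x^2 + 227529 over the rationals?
Gal(K/Q) = Z/2Z (cyclic of order 2)

f factors as (x^2 - 1431)(x^2 - 159), so the splitting field is K = Q(sqrt(1431), sqrt(159)). The squarefree part of 1431 is 159 and the squarefree part of 159 is also 159, so sqrt(1431) and sqrt(159) are both rational multiples of sqrt(159). Hence Q(sqrt(1431)) = Q(sqrt(159)) = Q(sqrt(159)), and the splitting field collapses to a single degree-2 extension with Galois group Z/2Z.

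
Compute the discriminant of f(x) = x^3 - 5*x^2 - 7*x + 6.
Δ = 8405

For x^3 + a x^2 + b x + c the discriminant is Δ = 18 a b c - 4 a^3 c + a^2 b^2 - 4 b^3 - 27 c^2.
Plug a = -5, b = -7, c = 6:
  18*(-5)*(-7)*(6) - 4*(-5)^3*(6) + (-5)^2*(-7)^2 - 4*(-7)^3 - 27*(6)^2
  = 3780 + (3000) + 1225 + (1372) + (-972)
  = 8405.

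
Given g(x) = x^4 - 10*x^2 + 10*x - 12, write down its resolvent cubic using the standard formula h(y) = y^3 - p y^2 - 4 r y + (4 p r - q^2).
h(y) = y^3 + 10*y^2 + 48*y + 380

Identify coefficients: p = -10, q = 10, r = -12.
Plug into h(y) = y^3 - p y^2 - 4 r y + (4 p r - q^2):
  h(y) = y^3 - (-10) y^2 - 4*(-12) y + (4*(-10)*(-12) - (10)^2)
       = y^3 + (10) y^2 + (48) y + (380).
Simplifying: h(y) = y^3 + 10*y^2 + 48*y + 380.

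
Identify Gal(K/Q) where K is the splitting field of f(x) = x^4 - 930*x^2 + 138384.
Gal(K/Q) = Z/2Z (cyclic of order 2)

f factors as (x^2 - 186)(x^2 - 744), so the splitting field is K = Q(sqrt(186), sqrt(744)). The squarefree part of 186 is 186 and the squarefree part of 744 is also 186, so sqrt(186) and sqrt(744) are both rational multiples of sqrt(186). Hence Q(sqrt(186)) = Q(sqrt(744)) = Q(sqrt(186)), and the splitting field collapses to a single degree-2 extension with Galois group Z/2Z.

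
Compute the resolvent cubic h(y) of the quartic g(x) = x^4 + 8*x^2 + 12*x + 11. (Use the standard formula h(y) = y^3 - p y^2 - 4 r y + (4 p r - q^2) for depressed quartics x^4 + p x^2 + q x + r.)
h(y) = y^3 - 8*y^2 - 44*y + 208

Identify coefficients: p = 8, q = 12, r = 11.
Plug into h(y) = y^3 - p y^2 - 4 r y + (4 p r - q^2):
  h(y) = y^3 - (8) y^2 - 4*(11) y + (4*(8)*(11) - (12)^2)
       = y^3 + (-8) y^2 + (-44) y + (208).
Simplifying: h(y) = y^3 - 8*y^2 - 44*y + 208.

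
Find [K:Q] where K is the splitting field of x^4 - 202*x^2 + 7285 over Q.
[K:Q] = 4

f factors as (x^2 - 47)(x^2 - 155); the splitting field is K = Q(sqrt(47), sqrt(155)). Since 47, 155, and 7285 are all non-squares in Q, the three subfields Q(sqrt(47)), Q(sqrt(155)), Q(sqrt(7285)) are distinct degree-2 extensions, so [K:Q] = 4 (Klein four Galois group).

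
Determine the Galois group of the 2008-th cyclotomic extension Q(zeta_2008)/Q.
|Gal(Q(zeta_2008)/Q)| = phi(2008) = 1000; group ≅ (Z/2008Z)^* ≅ Z/2Z × Z/2Z × Z/250Z

The n-th cyclotomic polynomial Φ_2008(x) is the minimal polynomial of zeta_2008 over Q and has degree phi(2008) = 1000. So Q(zeta_2008) is a degree-1000 Galois extension with Galois group (Z/2008Z)^*. By CRT, (Z/2008Z)^* ≅ (Z/8Z)^* × (Z/251Z)^*. Each prime-power unit group is (Z/8Z)^* ≅ Z/2Z × Z/2Z; (Z/251Z)^* ≅ Z/250Z. Hence Gal(Q(zeta_2008)/Q) ≅ Z/2Z × Z/2Z × Z/250Z.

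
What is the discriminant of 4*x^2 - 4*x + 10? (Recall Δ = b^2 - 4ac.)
Δ = -144

For a quadratic a x^2 + b x + c the discriminant is Δ = b^2 - 4ac = (-4)^2 - 4*(4)*(10) = 16 - (160) = -144.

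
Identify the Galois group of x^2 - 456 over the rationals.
Gal(K/Q) = Z/2Z (cyclic of order 2)

x^2 - 456 is irreducible over Q since 456 is not a rational square. The splitting field Q(sqrt(456)) has degree 2 over Q, and its unique nontrivial automorphism is sqrt(456) ↦ -sqrt(456). Hence Gal(Q(sqrt(456))/Q) = Z/2Z.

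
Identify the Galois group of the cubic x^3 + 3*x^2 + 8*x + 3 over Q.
Gal(K/Q) = S_3 (symmetric group of order 6)

Compute the discriminant of x^3 + (3)*x^2 + (8)*x + (3): Δ = -743. Since Δ is not a rational square, the Galois group is not contained in A_3; it must be the full S_3 (irreducibility of the cubic rules out anything smaller).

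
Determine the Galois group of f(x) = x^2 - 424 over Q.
Gal(K/Q) = Z/2Z (cyclic of order 2)

x^2 - 424 is irreducible over Q since 424 is not a rational square. The splitting field Q(sqrt(424)) has degree 2 over Q, and its unique nontrivial automorphism is sqrt(424) ↦ -sqrt(424). Hence Gal(Q(sqrt(424))/Q) = Z/2Z.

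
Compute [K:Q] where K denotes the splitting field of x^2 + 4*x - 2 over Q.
[K:Q] = 2

The discriminant of x^2 + (4)*x + (-2) is b^2 - 4c = 16 - (-8) = 24. Since 24 is not a perfect square in Q, the polynomial is irreducible over Q. Its two roots generate a degree-2 extension, so [K:Q] = 2.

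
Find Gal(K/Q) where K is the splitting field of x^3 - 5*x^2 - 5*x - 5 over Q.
Gal(K/Q) = S_3 (symmetric group of order 6)

Compute the discriminant of x^3 + (-5)*x^2 + (-5)*x + (-5): Δ = -4300. Since Δ is not a rational square, the Galois group is not contained in A_3; it must be the full S_3 (irreducibility of the cubic rules out anything smaller).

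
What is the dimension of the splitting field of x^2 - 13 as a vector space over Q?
[K:Q] = 2

The discriminant of x^2 + (0)*x + (-13) is b^2 - 4c = 0 - (-52) = 52. Since 52 is not a perfect square in Q, the polynomial is irreducible over Q. Its two roots generate a degree-2 extension, so [K:Q] = 2.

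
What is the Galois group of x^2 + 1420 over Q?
Gal(K/Q) = Z/2Z (cyclic of order 2)

x^2 + 1420 is irreducible over Q since -1420 is not a rational square. The splitting field Q(sqrt(-1420)) has degree 2 over Q, and its unique nontrivial automorphism is sqrt(-1420) ↦ -sqrt(-1420). Hence Gal(Q(sqrt(-1420))/Q) = Z/2Z.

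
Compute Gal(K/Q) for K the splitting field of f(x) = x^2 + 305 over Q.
Gal(K/Q) = Z/2Z (cyclic of order 2)

x^2 + 305 is irreducible over Q since -305 is not a rational square. The splitting field Q(sqrt(-305)) has degree 2 over Q, and its unique nontrivial automorphism is sqrt(-305) ↦ -sqrt(-305). Hence Gal(Q(sqrt(-305))/Q) = Z/2Z.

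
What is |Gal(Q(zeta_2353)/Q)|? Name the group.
|Gal(Q(zeta_2353)/Q)| = phi(2353) = 2160; group ≅ (Z/2353Z)^* ≅ Z/12Z × Z/180Z

The n-th cyclotomic polynomial Φ_2353(x) is the minimal polynomial of zeta_2353 over Q and has degree phi(2353) = 2160. So Q(zeta_2353) is a degree-2160 Galois extension with Galois group (Z/2353Z)^*. By CRT, (Z/2353Z)^* ≅ (Z/13Z)^* × (Z/181Z)^*. Each prime-power unit group is (Z/13Z)^* ≅ Z/12Z; (Z/181Z)^* ≅ Z/180Z. Hence Gal(Q(zeta_2353)/Q) ≅ Z/12Z × Z/180Z.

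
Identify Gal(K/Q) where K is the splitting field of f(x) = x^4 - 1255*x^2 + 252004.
Gal(K/Q) = Z/2Z (cyclic of order 2)

f factors as (x^2 - 1004)(x^2 - 251), so the splitting field is K = Q(sqrt(1004), sqrt(251)). The squarefree part of 1004 is 251 and the squarefree part of 251 is also 251, so sqrt(1004) and sqrt(251) are both rational multiples of sqrt(251). Hence Q(sqrt(1004)) = Q(sqrt(251)) = Q(sqrt(251)), and the splitting field collapses to a single degree-2 extension with Galois group Z/2Z.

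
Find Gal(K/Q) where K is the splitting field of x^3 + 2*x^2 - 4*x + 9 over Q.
Gal(K/Q) = S_3 (symmetric group of order 6)

Compute the discriminant of x^3 + (2)*x^2 + (-4)*x + (9): Δ = -3451. Since Δ is not a rational square, the Galois group is not contained in A_3; it must be the full S_3 (irreducibility of the cubic rules out anything smaller).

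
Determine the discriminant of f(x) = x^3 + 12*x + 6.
Δ = -7884

For a depressed cubic x^3 + p x + q the discriminant is Δ = -4 p^3 - 27 q^2 = -4*(12)^3 - 27*(6)^2 = -6912 - 972 = -7884.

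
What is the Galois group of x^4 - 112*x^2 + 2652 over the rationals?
Gal(K/Q) = V_4 (Klein four-group, Z/2Z × Z/2Z)

f factors as (x^2 - 78)(x^2 - 34), so the splitting field is K = Q(sqrt(78), sqrt(34)). The elements 78, 34, 2652 are all non-squares in Q, so sqrt(78) and sqrt(34) generate independent quadratic extensions. Thus [K:Q] = 4 and Gal(K/Q) is generated by the two order-2 automorphisms sqrt(78) ↦ -sqrt(78) and sqrt(34) ↦ -sqrt(34), giving V_4.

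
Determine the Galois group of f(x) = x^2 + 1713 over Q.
Gal(K/Q) = Z/2Z (cyclic of order 2)

x^2 + 1713 is irreducible over Q since -1713 is not a rational square. The splitting field Q(sqrt(-1713)) has degree 2 over Q, and its unique nontrivial automorphism is sqrt(-1713) ↦ -sqrt(-1713). Hence Gal(Q(sqrt(-1713))/Q) = Z/2Z.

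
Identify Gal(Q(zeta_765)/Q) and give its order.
|Gal(Q(zeta_765)/Q)| = phi(765) = 384; group ≅ (Z/765Z)^* ≅ Z/4Z × Z/6Z × Z/16Z

The n-th cyclotomic polynomial Φ_765(x) is the minimal polynomial of zeta_765 over Q and has degree phi(765) = 384. So Q(zeta_765) is a degree-384 Galois extension with Galois group (Z/765Z)^*. By CRT, (Z/765Z)^* ≅ (Z/9Z)^* × (Z/5Z)^* × (Z/17Z)^*. Each prime-power unit group is (Z/9Z)^* ≅ Z/6Z; (Z/5Z)^* ≅ Z/4Z; (Z/17Z)^* ≅ Z/16Z. Hence Gal(Q(zeta_765)/Q) ≅ Z/4Z × Z/6Z × Z/16Z.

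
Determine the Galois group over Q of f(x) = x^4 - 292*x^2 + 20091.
Gal(K/Q) = V_4 (Klein four-group, Z/2Z × Z/2Z)

f factors as (x^2 - 181)(x^2 - 111), so the splitting field is K = Q(sqrt(181), sqrt(111)). The elements 181, 111, 20091 are all non-squares in Q, so sqrt(181) and sqrt(111) generate independent quadratic extensions. Thus [K:Q] = 4 and Gal(K/Q) is generated by the two order-2 automorphisms sqrt(181) ↦ -sqrt(181) and sqrt(111) ↦ -sqrt(111), giving V_4.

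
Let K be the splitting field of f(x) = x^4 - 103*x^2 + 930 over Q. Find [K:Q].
[K:Q] = 4

f factors as (x^2 - 93)(x^2 - 10); the splitting field is K = Q(sqrt(93), sqrt(10)). Since 93, 10, and 930 are all non-squares in Q, the three subfields Q(sqrt(93)), Q(sqrt(10)), Q(sqrt(930)) are distinct degree-2 extensions, so [K:Q] = 4 (Klein four Galois group).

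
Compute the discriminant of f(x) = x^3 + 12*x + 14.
Δ = -12204

For a depressed cubic x^3 + p x + q the discriminant is Δ = -4 p^3 - 27 q^2 = -4*(12)^3 - 27*(14)^2 = -6912 - 5292 = -12204.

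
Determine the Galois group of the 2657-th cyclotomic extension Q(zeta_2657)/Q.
|Gal(Q(zeta_2657)/Q)| = phi(2657) = 2656; group ≅ (Z/2657Z)^* ≅ Z/2656Z

The n-th cyclotomic polynomial Φ_2657(x) is the minimal polynomial of zeta_2657 over Q and has degree phi(2657) = 2656. So Q(zeta_2657) is a degree-2656 Galois extension with Galois group (Z/2657Z)^*. (Z/2657Z)^* is cyclic since 2657 is an odd prime power (or 4). Hence Gal(Q(zeta_2657)/Q) ≅ Z/2656Z.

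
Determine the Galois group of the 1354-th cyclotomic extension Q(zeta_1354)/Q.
|Gal(Q(zeta_1354)/Q)| = phi(1354) = 676; group ≅ (Z/1354Z)^* ≅ Z/676Z

The n-th cyclotomic polynomial Φ_1354(x) is the minimal polynomial of zeta_1354 over Q and has degree phi(1354) = 676. So Q(zeta_1354) is a degree-676 Galois extension with Galois group (Z/1354Z)^*. By CRT, (Z/1354Z)^* ≅ (Z/2Z)^* × (Z/677Z)^*. Each prime-power unit group is (Z/2Z)^* ≅ trivial group (order 1); (Z/677Z)^* ≅ Z/676Z. Hence Gal(Q(zeta_1354)/Q) ≅ Z/676Z.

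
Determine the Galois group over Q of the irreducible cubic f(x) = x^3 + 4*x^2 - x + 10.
Gal(K/Q) = S_3 (symmetric group of order 6)

Compute the discriminant of x^3 + (4)*x^2 + (-1)*x + (10): Δ = -5960. Since Δ is not a rational square, the Galois group is not contained in A_3; it must be the full S_3 (irreducibility of the cubic rules out anything smaller).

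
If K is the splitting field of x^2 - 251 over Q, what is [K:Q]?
[K:Q] = 2

The polynomial x^2 - 251 is irreducible over Q since 251 is not a perfect square. Its splitting field is Q(sqrt(251)), which has degree 2 over Q.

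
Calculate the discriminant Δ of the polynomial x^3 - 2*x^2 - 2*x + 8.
Δ = -848

For x^3 + a x^2 + b x + c the discriminant is Δ = 18 a b c - 4 a^3 c + a^2 b^2 - 4 b^3 - 27 c^2.
Plug a = -2, b = -2, c = 8:
  18*(-2)*(-2)*(8) - 4*(-2)^3*(8) + (-2)^2*(-2)^2 - 4*(-2)^3 - 27*(8)^2
  = 576 + (256) + 16 + (32) + (-1728)
  = -848.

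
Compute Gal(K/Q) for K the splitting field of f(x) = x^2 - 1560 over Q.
Gal(K/Q) = Z/2Z (cyclic of order 2)

x^2 - 1560 is irreducible over Q since 1560 is not a rational square. The splitting field Q(sqrt(1560)) has degree 2 over Q, and its unique nontrivial automorphism is sqrt(1560) ↦ -sqrt(1560). Hence Gal(Q(sqrt(1560))/Q) = Z/2Z.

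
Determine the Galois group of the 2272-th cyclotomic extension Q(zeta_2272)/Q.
|Gal(Q(zeta_2272)/Q)| = phi(2272) = 1120; group ≅ (Z/2272Z)^* ≅ Z/2Z × Z/8Z × Z/70Z

The n-th cyclotomic polynomial Φ_2272(x) is the minimal polynomial of zeta_2272 over Q and has degree phi(2272) = 1120. So Q(zeta_2272) is a degree-1120 Galois extension with Galois group (Z/2272Z)^*. By CRT, (Z/2272Z)^* ≅ (Z/32Z)^* × (Z/71Z)^*. Each prime-power unit group is (Z/32Z)^* ≅ Z/2Z × Z/8Z; (Z/71Z)^* ≅ Z/70Z. Hence Gal(Q(zeta_2272)/Q) ≅ Z/2Z × Z/8Z × Z/70Z.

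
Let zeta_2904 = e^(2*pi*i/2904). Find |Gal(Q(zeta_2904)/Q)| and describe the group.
|Gal(Q(zeta_2904)/Q)| = phi(2904) = 880; group ≅ (Z/2904Z)^* ≅ Z/2Z × Z/2Z × Z/2Z × Z/110Z

The n-th cyclotomic polynomial Φ_2904(x) is the minimal polynomial of zeta_2904 over Q and has degree phi(2904) = 880. So Q(zeta_2904) is a degree-880 Galois extension with Galois group (Z/2904Z)^*. By CRT, (Z/2904Z)^* ≅ (Z/8Z)^* × (Z/3Z)^* × (Z/121Z)^*. Each prime-power unit group is (Z/8Z)^* ≅ Z/2Z × Z/2Z; (Z/3Z)^* ≅ Z/2Z; (Z/121Z)^* ≅ Z/110Z. Hence Gal(Q(zeta_2904)/Q) ≅ Z/2Z × Z/2Z × Z/2Z × Z/110Z.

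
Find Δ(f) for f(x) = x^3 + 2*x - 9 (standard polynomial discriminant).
Δ = -2219

For a depressed cubic x^3 + p x + q the discriminant is Δ = -4 p^3 - 27 q^2 = -4*(2)^3 - 27*(-9)^2 = -32 - 2187 = -2219.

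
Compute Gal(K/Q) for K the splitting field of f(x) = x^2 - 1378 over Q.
Gal(K/Q) = Z/2Z (cyclic of order 2)

x^2 - 1378 is irreducible over Q since 1378 is not a rational square. The splitting field Q(sqrt(1378)) has degree 2 over Q, and its unique nontrivial automorphism is sqrt(1378) ↦ -sqrt(1378). Hence Gal(Q(sqrt(1378))/Q) = Z/2Z.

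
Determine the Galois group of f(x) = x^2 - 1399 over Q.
Gal(K/Q) = Z/2Z (cyclic of order 2)

x^2 - 1399 is irreducible over Q since 1399 is not a rational square. The splitting field Q(sqrt(1399)) has degree 2 over Q, and its unique nontrivial automorphism is sqrt(1399) ↦ -sqrt(1399). Hence Gal(Q(sqrt(1399))/Q) = Z/2Z.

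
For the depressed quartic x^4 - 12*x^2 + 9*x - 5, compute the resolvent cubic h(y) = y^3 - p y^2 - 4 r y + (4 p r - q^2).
h(y) = y^3 + 12*y^2 + 20*y + 159

Identify coefficients: p = -12, q = 9, r = -5.
Plug into h(y) = y^3 - p y^2 - 4 r y + (4 p r - q^2):
  h(y) = y^3 - (-12) y^2 - 4*(-5) y + (4*(-12)*(-5) - (9)^2)
       = y^3 + (12) y^2 + (20) y + (159).
Simplifying: h(y) = y^3 + 12*y^2 + 20*y + 159.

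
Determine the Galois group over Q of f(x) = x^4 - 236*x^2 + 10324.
Gal(K/Q) = V_4 (Klein four-group, Z/2Z × Z/2Z)

f factors as (x^2 - 58)(x^2 - 178), so the splitting field is K = Q(sqrt(58), sqrt(178)). The elements 58, 178, 10324 are all non-squares in Q, so sqrt(58) and sqrt(178) generate independent quadratic extensions. Thus [K:Q] = 4 and Gal(K/Q) is generated by the two order-2 automorphisms sqrt(58) ↦ -sqrt(58) and sqrt(178) ↦ -sqrt(178), giving V_4.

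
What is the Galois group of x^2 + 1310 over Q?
Gal(K/Q) = Z/2Z (cyclic of order 2)

x^2 + 1310 is irreducible over Q since -1310 is not a rational square. The splitting field Q(sqrt(-1310)) has degree 2 over Q, and its unique nontrivial automorphism is sqrt(-1310) ↦ -sqrt(-1310). Hence Gal(Q(sqrt(-1310))/Q) = Z/2Z.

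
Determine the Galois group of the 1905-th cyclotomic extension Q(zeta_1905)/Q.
|Gal(Q(zeta_1905)/Q)| = phi(1905) = 1008; group ≅ (Z/1905Z)^* ≅ Z/2Z × Z/4Z × Z/126Z

The n-th cyclotomic polynomial Φ_1905(x) is the minimal polynomial of zeta_1905 over Q and has degree phi(1905) = 1008. So Q(zeta_1905) is a degree-1008 Galois extension with Galois group (Z/1905Z)^*. By CRT, (Z/1905Z)^* ≅ (Z/3Z)^* × (Z/5Z)^* × (Z/127Z)^*. Each prime-power unit group is (Z/3Z)^* ≅ Z/2Z; (Z/5Z)^* ≅ Z/4Z; (Z/127Z)^* ≅ Z/126Z. Hence Gal(Q(zeta_1905)/Q) ≅ Z/2Z × Z/4Z × Z/126Z.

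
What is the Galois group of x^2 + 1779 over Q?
Gal(K/Q) = Z/2Z (cyclic of order 2)

x^2 + 1779 is irreducible over Q since -1779 is not a rational square. The splitting field Q(sqrt(-1779)) has degree 2 over Q, and its unique nontrivial automorphism is sqrt(-1779) ↦ -sqrt(-1779). Hence Gal(Q(sqrt(-1779))/Q) = Z/2Z.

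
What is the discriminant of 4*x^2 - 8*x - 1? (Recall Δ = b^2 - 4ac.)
Δ = 80

For a quadratic a x^2 + b x + c the discriminant is Δ = b^2 - 4ac = (-8)^2 - 4*(4)*(-1) = 64 - (-16) = 80.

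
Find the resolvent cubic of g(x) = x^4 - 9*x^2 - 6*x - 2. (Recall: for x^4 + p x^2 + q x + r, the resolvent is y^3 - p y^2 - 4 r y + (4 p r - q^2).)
h(y) = y^3 + 9*y^2 + 8*y + 36

Identify coefficients: p = -9, q = -6, r = -2.
Plug into h(y) = y^3 - p y^2 - 4 r y + (4 p r - q^2):
  h(y) = y^3 - (-9) y^2 - 4*(-2) y + (4*(-9)*(-2) - (-6)^2)
       = y^3 + (9) y^2 + (8) y + (36).
Simplifying: h(y) = y^3 + 9*y^2 + 8*y + 36.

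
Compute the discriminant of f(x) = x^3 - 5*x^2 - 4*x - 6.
Δ = -5476

For x^3 + a x^2 + b x + c the discriminant is Δ = 18 a b c - 4 a^3 c + a^2 b^2 - 4 b^3 - 27 c^2.
Plug a = -5, b = -4, c = -6:
  18*(-5)*(-4)*(-6) - 4*(-5)^3*(-6) + (-5)^2*(-4)^2 - 4*(-4)^3 - 27*(-6)^2
  = -2160 + (-3000) + 400 + (256) + (-972)
  = -5476.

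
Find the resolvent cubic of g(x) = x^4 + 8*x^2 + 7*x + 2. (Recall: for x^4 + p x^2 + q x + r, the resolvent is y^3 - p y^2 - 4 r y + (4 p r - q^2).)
h(y) = y^3 - 8*y^2 - 8*y + 15

Identify coefficients: p = 8, q = 7, r = 2.
Plug into h(y) = y^3 - p y^2 - 4 r y + (4 p r - q^2):
  h(y) = y^3 - (8) y^2 - 4*(2) y + (4*(8)*(2) - (7)^2)
       = y^3 + (-8) y^2 + (-8) y + (15).
Simplifying: h(y) = y^3 - 8*y^2 - 8*y + 15.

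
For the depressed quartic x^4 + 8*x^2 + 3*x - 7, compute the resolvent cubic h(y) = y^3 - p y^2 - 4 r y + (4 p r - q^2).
h(y) = y^3 - 8*y^2 + 28*y - 233

Identify coefficients: p = 8, q = 3, r = -7.
Plug into h(y) = y^3 - p y^2 - 4 r y + (4 p r - q^2):
  h(y) = y^3 - (8) y^2 - 4*(-7) y + (4*(8)*(-7) - (3)^2)
       = y^3 + (-8) y^2 + (28) y + (-233).
Simplifying: h(y) = y^3 - 8*y^2 + 28*y - 233.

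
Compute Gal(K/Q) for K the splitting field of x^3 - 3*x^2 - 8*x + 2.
Gal(K/Q) = S_3 (symmetric group of order 6)

Compute the discriminant of x^3 + (-3)*x^2 + (-8)*x + (2): Δ = 3596. Since Δ is not a rational square, the Galois group is not contained in A_3; it must be the full S_3 (irreducibility of the cubic rules out anything smaller).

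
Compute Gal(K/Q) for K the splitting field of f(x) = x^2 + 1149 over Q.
Gal(K/Q) = Z/2Z (cyclic of order 2)

x^2 + 1149 is irreducible over Q since -1149 is not a rational square. The splitting field Q(sqrt(-1149)) has degree 2 over Q, and its unique nontrivial automorphism is sqrt(-1149) ↦ -sqrt(-1149). Hence Gal(Q(sqrt(-1149))/Q) = Z/2Z.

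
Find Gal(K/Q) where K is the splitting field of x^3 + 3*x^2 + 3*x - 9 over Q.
Gal(K/Q) = S_3 (symmetric group of order 6)

Compute the discriminant of x^3 + (3)*x^2 + (3)*x + (-9): Δ = -2700. Since Δ is not a rational square, the Galois group is not contained in A_3; it must be the full S_3 (irreducibility of the cubic rules out anything smaller).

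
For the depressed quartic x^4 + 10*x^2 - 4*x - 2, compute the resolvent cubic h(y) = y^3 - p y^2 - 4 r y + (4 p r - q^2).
h(y) = y^3 - 10*y^2 + 8*y - 96

Identify coefficients: p = 10, q = -4, r = -2.
Plug into h(y) = y^3 - p y^2 - 4 r y + (4 p r - q^2):
  h(y) = y^3 - (10) y^2 - 4*(-2) y + (4*(10)*(-2) - (-4)^2)
       = y^3 + (-10) y^2 + (8) y + (-96).
Simplifying: h(y) = y^3 - 10*y^2 + 8*y - 96.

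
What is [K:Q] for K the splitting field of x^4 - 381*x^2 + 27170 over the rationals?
[K:Q] = 4

f factors as (x^2 - 286)(x^2 - 95); the splitting field is K = Q(sqrt(286), sqrt(95)). Since 286, 95, and 27170 are all non-squares in Q, the three subfields Q(sqrt(286)), Q(sqrt(95)), Q(sqrt(27170)) are distinct degree-2 extensions, so [K:Q] = 4 (Klein four Galois group).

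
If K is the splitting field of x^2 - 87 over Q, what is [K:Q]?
[K:Q] = 2

The polynomial x^2 - 87 is irreducible over Q since 87 is not a perfect square. Its splitting field is Q(sqrt(87)), which has degree 2 over Q.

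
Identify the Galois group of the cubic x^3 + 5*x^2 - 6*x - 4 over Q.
Gal(K/Q) = S_3 (symmetric group of order 6)

Compute the discriminant of x^3 + (5)*x^2 + (-6)*x + (-4): Δ = 5492. Since Δ is not a rational square, the Galois group is not contained in A_3; it must be the full S_3 (irreducibility of the cubic rules out anything smaller).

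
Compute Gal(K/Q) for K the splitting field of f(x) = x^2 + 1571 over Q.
Gal(K/Q) = Z/2Z (cyclic of order 2)

x^2 + 1571 is irreducible over Q since -1571 is not a rational square. The splitting field Q(sqrt(-1571)) has degree 2 over Q, and its unique nontrivial automorphism is sqrt(-1571) ↦ -sqrt(-1571). Hence Gal(Q(sqrt(-1571))/Q) = Z/2Z.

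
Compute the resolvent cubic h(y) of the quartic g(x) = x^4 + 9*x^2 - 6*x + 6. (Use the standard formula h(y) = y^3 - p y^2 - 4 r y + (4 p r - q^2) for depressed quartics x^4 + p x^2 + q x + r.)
h(y) = y^3 - 9*y^2 - 24*y + 180

Identify coefficients: p = 9, q = -6, r = 6.
Plug into h(y) = y^3 - p y^2 - 4 r y + (4 p r - q^2):
  h(y) = y^3 - (9) y^2 - 4*(6) y + (4*(9)*(6) - (-6)^2)
       = y^3 + (-9) y^2 + (-24) y + (180).
Simplifying: h(y) = y^3 - 9*y^2 - 24*y + 180.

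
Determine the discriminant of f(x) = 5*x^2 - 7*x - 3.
Δ = 109

For a quadratic a x^2 + b x + c the discriminant is Δ = b^2 - 4ac = (-7)^2 - 4*(5)*(-3) = 49 - (-60) = 109.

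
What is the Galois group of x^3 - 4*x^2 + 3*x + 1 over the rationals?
Gal(K/Q) = A_3 (cyclic of order 3)

Compute the discriminant of x^3 + (-4)*x^2 + (3)*x + (1): Δ = 49. Since Δ is a perfect square (Δ = 7^2), the Galois group is contained in A_3. Irreducibility forces the group to be transitive on three roots, so Gal = A_3.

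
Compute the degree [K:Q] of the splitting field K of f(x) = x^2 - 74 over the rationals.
[K:Q] = 2

The polynomial x^2 - 74 is irreducible over Q since 74 is not a perfect square. Its splitting field is Q(sqrt(74)), which has degree 2 over Q.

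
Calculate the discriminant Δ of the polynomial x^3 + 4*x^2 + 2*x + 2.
Δ = -300

For x^3 + a x^2 + b x + c the discriminant is Δ = 18 a b c - 4 a^3 c + a^2 b^2 - 4 b^3 - 27 c^2.
Plug a = 4, b = 2, c = 2:
  18*(4)*(2)*(2) - 4*(4)^3*(2) + (4)^2*(2)^2 - 4*(2)^3 - 27*(2)^2
  = 288 + (-512) + 64 + (-32) + (-108)
  = -300.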